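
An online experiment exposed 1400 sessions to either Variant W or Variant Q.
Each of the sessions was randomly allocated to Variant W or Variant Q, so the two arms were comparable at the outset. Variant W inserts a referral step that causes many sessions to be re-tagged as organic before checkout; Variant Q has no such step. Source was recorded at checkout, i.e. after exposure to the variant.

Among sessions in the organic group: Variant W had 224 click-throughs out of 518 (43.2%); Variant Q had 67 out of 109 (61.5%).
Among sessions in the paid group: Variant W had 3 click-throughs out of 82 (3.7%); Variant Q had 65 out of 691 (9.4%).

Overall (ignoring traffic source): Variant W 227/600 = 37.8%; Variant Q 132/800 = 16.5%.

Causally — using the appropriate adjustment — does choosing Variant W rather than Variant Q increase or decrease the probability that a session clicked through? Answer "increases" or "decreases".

increases

Because the variant influences traffic source, traffic source is a post-treatment mediator, not a confounder. Stratifying on it would bias the estimate; the causal effect is the crude pooled difference.
Pooled: Variant W 37.8% vs Variant Q 16.5%; Variant W is higher overall.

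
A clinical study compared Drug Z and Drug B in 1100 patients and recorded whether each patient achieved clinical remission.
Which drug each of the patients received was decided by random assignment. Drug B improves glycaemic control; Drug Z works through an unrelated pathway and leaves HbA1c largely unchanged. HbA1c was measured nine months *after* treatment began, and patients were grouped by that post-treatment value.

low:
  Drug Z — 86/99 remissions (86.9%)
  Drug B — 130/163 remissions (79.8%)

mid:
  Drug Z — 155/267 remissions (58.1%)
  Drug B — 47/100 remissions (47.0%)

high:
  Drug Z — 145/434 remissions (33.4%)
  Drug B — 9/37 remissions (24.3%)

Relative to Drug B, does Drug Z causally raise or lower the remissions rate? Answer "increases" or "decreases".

decreases

Drug Z is higher inside every HbA1c stratum but Drug B is higher in aggregate. Whether to stratify depends on how HbA1c relates to the drug.
The distribution of HbA1c is itself part of what the drug does — it is an intermediate outcome. Holding it fixed would remove that part of the effect; the total effect is the pooled difference.
Pooled: Drug Z 48.2% vs Drug B 62.0%; Drug B is higher overall.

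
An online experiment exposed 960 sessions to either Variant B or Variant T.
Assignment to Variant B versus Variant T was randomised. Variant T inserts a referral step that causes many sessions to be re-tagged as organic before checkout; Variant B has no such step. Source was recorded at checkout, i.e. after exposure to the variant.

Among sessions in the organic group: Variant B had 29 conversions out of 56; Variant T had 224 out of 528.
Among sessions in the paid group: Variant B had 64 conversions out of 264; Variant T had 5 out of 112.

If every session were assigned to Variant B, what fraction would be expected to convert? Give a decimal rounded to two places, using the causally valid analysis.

Traffic source lies on the pathway variant → traffic source → outcome, so adjusting for it blocks the indirect effect. For the total causal effect of variant, use the unadjusted pooled rates.
So P(outcome | do(Variant B)) is just the pooled rate for Variant B: 93/320 = 0.291.

0.29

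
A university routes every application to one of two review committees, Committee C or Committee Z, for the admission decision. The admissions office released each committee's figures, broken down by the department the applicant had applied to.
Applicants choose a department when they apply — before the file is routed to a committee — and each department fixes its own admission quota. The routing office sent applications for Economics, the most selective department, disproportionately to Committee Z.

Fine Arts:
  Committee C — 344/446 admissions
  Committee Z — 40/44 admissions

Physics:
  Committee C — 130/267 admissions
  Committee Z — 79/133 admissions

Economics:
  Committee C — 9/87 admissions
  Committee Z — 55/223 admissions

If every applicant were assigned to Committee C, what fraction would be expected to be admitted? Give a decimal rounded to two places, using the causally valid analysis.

0.50

Department differs across review committees for reasons unrelated to any effect of the review committee itself, and it separately predicts the outcome — a classic confounder. We must compare within department levels.
Standardising Committee C to the population department mix: 0.408·344/446 + 0.333·130/267 + 0.258·9/87 = 0.504.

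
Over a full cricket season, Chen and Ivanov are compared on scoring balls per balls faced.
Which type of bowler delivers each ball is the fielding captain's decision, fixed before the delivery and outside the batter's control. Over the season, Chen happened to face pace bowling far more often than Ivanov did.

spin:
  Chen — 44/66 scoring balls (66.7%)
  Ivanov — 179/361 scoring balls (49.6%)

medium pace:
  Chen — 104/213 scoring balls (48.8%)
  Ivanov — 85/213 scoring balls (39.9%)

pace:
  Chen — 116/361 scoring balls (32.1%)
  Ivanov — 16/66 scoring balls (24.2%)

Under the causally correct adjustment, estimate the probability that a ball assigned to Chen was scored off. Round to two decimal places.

0.49

Within every bowling type level Chen has the higher rate, yet pooled Ivanov does — Simpson's reversal.
Since bowling type is a pre-existing factor (not a product of the player) and it affects the outcome on its own, it is a confounder. The stratified rates, not the pooled rate, identify the causal effect.
Standardising Chen to the population bowling type mix: 0.334·44/66 + 0.333·104/213 + 0.334·116/361 = 0.492.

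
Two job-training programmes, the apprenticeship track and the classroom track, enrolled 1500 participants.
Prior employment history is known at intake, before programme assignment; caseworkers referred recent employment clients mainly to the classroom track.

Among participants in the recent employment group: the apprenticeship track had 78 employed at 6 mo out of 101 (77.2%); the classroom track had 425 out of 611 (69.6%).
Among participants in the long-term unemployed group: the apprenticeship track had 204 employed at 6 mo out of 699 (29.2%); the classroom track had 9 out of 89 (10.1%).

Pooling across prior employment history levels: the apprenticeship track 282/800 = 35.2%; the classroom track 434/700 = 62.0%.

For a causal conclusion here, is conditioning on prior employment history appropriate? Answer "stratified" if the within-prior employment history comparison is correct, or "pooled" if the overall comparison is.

stratified

Prior employment history differs across programmes for reasons unrelated to any effect of the programme itself, and it separately predicts the outcome — a classic confounder. We must compare within prior employment history levels.
Within each level — recent employment: 77.2% vs 69.6%; long-term unemployed: 29.2% vs 10.1% — the apprenticeship track is higher every time.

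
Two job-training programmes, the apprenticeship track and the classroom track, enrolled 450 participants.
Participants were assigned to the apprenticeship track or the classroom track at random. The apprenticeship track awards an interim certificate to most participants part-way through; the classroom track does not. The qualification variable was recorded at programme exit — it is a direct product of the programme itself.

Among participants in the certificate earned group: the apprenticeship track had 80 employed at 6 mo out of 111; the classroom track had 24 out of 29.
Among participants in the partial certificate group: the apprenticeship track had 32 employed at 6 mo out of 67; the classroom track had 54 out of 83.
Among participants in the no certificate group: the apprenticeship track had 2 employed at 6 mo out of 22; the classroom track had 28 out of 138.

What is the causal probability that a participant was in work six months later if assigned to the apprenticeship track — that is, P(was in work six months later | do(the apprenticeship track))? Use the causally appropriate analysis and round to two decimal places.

0.57

Within every qualification attained during the programme level the classroom track has the higher rate, yet pooled the apprenticeship track does — Simpson's reversal.
The distribution of qualification attained during the programme is itself part of what the programme does — it is an intermediate outcome. Holding it fixed would remove that part of the effect; the total effect is the pooled difference.
So P(outcome | do(the apprenticeship track)) is just the pooled rate for the apprenticeship track: 114/200 = 0.570.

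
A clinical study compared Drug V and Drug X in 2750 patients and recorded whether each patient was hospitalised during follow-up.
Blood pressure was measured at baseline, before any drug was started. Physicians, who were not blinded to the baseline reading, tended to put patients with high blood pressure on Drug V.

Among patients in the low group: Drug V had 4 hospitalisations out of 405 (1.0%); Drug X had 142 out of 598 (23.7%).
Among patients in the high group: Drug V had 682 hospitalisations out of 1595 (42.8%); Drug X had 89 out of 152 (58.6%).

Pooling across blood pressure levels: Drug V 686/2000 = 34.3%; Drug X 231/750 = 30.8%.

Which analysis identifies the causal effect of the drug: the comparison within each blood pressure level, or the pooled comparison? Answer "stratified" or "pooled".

The imbalance in blood pressure arose from how patients were allocated, not from anything the drug did; and blood pressure independently affects the outcome. The pooled gap is confounded — condition on blood pressure.
Within each level — low: 1.0% vs 23.7%; high: 42.8% vs 58.6% — Drug V is lower every time.

stratified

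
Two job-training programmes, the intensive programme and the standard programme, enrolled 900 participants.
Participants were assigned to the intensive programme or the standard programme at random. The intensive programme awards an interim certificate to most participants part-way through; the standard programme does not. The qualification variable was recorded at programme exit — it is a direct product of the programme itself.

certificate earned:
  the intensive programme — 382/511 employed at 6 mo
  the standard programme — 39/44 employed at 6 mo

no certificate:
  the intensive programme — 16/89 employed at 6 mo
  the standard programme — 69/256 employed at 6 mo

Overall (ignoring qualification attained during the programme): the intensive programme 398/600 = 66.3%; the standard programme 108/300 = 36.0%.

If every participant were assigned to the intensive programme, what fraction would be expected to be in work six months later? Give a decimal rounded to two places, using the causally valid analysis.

the standard programme is higher inside every qualification attained during the programme stratum but the intensive programme is higher in aggregate. Whether to stratify depends on how qualification attained during the programme relates to the programme.
Qualification attained during the programme here is a post-treatment variable shaped by the programme; conditioning on it would introduce bias rather than remove it. The overall comparison is the causal one.
So P(outcome | do(the intensive programme)) is just the pooled rate for the intensive programme: 398/600 = 0.663.

0.66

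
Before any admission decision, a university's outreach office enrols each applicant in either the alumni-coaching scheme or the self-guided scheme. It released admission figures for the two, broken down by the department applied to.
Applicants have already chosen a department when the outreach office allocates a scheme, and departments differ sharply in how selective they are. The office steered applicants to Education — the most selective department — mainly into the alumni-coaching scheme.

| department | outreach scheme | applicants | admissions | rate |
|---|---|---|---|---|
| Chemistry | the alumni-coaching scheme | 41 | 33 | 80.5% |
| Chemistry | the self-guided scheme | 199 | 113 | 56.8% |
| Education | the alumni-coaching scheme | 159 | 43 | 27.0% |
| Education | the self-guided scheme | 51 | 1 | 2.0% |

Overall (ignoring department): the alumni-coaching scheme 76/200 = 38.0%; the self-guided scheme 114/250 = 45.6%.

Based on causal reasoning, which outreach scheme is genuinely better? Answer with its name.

the alumni-coaching scheme is higher inside every department stratum but the self-guided scheme is higher in aggregate. Whether to stratify depends on how department relates to the outreach scheme.
Since department is a pre-existing factor (not a product of the outreach scheme) and it affects the outcome on its own, it is a confounder. The stratified rates, not the pooled rate, identify the causal effect.
Within each level — Chemistry: 80.5% vs 56.8%; Education: 27.0% vs 2.0% — the alumni-coaching scheme is higher every time.

the alumni-coaching scheme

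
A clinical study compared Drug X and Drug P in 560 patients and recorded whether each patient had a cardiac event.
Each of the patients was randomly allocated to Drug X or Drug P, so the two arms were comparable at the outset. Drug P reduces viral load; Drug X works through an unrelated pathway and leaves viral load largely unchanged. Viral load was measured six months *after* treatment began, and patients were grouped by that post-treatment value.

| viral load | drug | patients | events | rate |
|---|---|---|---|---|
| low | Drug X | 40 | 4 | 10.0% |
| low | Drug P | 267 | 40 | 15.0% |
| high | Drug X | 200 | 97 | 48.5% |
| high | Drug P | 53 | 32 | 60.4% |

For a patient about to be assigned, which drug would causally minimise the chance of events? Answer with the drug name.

The stratified and pooled comparisons disagree (Drug X wins within each viral load; Drug P wins overall), so the answer turns on the causal role of viral load.
Stratifying would compare drugs among patients the drugs themselves sorted into viral load groups — a form of selection on an intermediate. The unconditioned pooled rates give the total causal effect.
Pooled: Drug X 42.1% vs Drug P 22.5%; Drug P is lower overall.

Drug P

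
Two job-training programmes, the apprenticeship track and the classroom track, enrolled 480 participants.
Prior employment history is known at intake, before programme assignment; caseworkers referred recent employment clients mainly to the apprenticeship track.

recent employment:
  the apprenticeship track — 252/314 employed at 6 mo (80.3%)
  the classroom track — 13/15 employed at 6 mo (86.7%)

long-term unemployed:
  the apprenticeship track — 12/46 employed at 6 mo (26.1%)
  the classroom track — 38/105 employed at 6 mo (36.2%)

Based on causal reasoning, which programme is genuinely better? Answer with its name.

the classroom track

The prior employment history-specific comparison favours the classroom track throughout, but the pooled figures favour the apprenticeship track. The question is whether to condition on prior employment history.
Prior employment history differs across programmes for reasons unrelated to any effect of the programme itself, and it separately predicts the outcome — a classic confounder. We must compare within prior employment history levels.
Within each level — recent employment: 80.3% vs 86.7%; long-term unemployed: 26.1% vs 36.2% — the classroom track is higher every time.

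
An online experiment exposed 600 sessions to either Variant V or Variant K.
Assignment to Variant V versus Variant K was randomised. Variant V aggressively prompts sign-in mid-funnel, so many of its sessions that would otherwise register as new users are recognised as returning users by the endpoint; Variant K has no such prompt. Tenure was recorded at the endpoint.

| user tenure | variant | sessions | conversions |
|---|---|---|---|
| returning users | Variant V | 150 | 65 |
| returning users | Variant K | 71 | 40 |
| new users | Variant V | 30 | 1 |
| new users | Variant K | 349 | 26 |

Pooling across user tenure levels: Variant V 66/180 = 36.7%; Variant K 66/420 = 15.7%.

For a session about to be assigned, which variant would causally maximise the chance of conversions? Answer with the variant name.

The distribution of user tenure is itself part of what the variant does — it is an intermediate outcome. Holding it fixed would remove that part of the effect; the total effect is the pooled difference.
Pooled: Variant V 36.7% vs Variant K 15.7%; Variant V is higher overall.

Variant V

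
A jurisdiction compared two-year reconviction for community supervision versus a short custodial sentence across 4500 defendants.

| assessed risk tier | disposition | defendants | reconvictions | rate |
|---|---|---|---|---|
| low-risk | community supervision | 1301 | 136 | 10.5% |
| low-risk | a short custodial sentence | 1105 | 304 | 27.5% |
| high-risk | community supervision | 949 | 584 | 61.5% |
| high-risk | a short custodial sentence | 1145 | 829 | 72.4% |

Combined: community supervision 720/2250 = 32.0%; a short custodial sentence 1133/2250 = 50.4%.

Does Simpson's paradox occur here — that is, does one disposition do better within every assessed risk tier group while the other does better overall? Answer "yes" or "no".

no

Within each assessed risk tier level (low-risk 10.5% vs 27.5%; high-risk 61.5% vs 72.4%), community supervision has the lower rate every time. Pooled: 32.0% vs 50.4% — community supervision has the lower rate overall. They agree.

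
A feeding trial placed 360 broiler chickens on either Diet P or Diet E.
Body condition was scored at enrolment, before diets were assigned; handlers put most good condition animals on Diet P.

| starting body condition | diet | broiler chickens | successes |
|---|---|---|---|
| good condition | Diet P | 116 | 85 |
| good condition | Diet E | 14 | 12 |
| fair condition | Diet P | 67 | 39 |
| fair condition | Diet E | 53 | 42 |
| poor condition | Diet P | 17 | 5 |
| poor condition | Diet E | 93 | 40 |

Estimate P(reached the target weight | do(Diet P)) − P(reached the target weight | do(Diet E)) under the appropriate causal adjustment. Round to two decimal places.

Starting body condition differs across diets for reasons unrelated to any effect of the diet itself, and it separately predicts the outcome — a classic confounder. We must compare within starting body condition levels.
Adjusting over the population distribution of starting body condition: 0.361·(0.733−0.857) + 0.333·(0.582−0.792) + 0.306·(0.294−0.430) = -0.157.

-0.16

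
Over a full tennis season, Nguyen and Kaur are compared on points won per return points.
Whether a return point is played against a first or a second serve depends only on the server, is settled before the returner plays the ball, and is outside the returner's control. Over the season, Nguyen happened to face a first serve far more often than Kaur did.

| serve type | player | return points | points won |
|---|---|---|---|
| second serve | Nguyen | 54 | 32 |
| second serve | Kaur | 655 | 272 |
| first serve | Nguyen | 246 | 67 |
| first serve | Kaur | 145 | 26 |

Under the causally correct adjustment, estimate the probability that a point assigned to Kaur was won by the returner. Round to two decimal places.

0.33

The stratified and pooled comparisons disagree (Nguyen wins within each serve type; Kaur wins overall), so the answer turns on the causal role of serve type.
Since serve type is a pre-existing factor (not a product of the player) and it affects the outcome on its own, it is a confounder. The stratified rates, not the pooled rate, identify the causal effect.
Standardising Kaur to the population serve type mix: 0.645·272/655 + 0.355·26/145 = 0.331.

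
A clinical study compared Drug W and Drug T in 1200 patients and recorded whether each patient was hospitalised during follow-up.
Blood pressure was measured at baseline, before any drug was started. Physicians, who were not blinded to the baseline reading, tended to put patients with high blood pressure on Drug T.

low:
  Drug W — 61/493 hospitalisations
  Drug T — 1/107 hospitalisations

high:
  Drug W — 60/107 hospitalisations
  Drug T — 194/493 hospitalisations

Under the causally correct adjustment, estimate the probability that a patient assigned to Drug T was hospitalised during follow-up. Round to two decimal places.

Since blood pressure is a pre-existing factor (not a product of the drug) and it affects the outcome on its own, it is a confounder. The stratified rates, not the pooled rate, identify the causal effect.
Standardising Drug T to the population blood pressure mix: 0.500·1/107 + 0.500·194/493 = 0.201.

0.20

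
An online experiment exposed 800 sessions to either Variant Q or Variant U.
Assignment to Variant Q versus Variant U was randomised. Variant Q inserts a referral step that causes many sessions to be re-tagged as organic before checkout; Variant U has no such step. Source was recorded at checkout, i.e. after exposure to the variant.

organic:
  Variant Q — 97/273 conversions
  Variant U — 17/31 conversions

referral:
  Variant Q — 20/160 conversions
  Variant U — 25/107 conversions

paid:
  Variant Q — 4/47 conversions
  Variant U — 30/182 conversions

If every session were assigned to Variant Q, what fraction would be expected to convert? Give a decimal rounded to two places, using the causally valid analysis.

The stratified and pooled comparisons disagree (Variant U wins within each traffic source; Variant Q wins overall), so the answer turns on the causal role of traffic source.
Traffic source is downstream of the variant. One should not condition on a consequence of treatment, so the overall rates are the right comparison.
So P(outcome | do(Variant Q)) is just the pooled rate for Variant Q: 121/480 = 0.252.

0.25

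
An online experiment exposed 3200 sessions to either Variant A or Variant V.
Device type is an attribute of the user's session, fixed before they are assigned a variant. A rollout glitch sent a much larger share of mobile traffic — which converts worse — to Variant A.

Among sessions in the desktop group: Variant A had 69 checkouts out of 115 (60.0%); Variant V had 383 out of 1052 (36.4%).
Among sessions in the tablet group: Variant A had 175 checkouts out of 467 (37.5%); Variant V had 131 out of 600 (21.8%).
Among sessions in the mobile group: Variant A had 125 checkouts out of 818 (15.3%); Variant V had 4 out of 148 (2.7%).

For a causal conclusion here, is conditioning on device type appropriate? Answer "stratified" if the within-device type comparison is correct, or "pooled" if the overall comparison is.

Variant A is higher inside every device type stratum but Variant V is higher in aggregate. Whether to stratify depends on how device type relates to the variant.
Device type differs across variants for reasons unrelated to any effect of the variant itself, and it separately predicts the outcome — a classic confounder. We must compare within device type levels.
Within each level — desktop: 60.0% vs 36.4%; tablet: 37.5% vs 21.8%; mobile: 15.3% vs 2.7% — Variant A is higher every time.

stratified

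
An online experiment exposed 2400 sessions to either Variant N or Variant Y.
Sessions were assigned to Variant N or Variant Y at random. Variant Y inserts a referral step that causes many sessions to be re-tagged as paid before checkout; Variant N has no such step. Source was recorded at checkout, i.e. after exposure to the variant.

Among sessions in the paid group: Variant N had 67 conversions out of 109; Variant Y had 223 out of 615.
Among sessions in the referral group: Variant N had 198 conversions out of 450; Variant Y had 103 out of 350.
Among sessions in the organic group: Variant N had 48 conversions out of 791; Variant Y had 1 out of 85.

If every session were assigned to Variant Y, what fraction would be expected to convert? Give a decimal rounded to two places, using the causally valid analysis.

0.31

Stratifying would compare variants among sessions the variants themselves sorted into traffic source groups — a form of selection on an intermediate. The unconditioned pooled rates give the total causal effect.
So P(outcome | do(Variant Y)) is just the pooled rate for Variant Y: 327/1050 = 0.311.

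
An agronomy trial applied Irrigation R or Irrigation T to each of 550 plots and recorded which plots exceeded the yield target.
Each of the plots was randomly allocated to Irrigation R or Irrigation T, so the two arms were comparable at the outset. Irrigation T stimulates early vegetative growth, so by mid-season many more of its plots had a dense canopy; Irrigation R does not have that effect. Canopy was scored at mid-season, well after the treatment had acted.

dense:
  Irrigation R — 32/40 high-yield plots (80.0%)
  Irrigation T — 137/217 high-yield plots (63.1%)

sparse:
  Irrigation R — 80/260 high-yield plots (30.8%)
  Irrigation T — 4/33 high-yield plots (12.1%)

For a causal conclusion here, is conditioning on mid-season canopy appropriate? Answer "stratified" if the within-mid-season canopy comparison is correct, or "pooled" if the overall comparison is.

The mid-season canopy-specific comparison favours Irrigation R throughout, but the pooled figures favour Irrigation T. The question is whether to condition on mid-season canopy.
The distribution of mid-season canopy is itself part of what the irrigation does — it is an intermediate outcome. Holding it fixed would remove that part of the effect; the total effect is the pooled difference.
Pooled: Irrigation R 37.3% vs Irrigation T 56.4%; Irrigation T is higher overall.

pooled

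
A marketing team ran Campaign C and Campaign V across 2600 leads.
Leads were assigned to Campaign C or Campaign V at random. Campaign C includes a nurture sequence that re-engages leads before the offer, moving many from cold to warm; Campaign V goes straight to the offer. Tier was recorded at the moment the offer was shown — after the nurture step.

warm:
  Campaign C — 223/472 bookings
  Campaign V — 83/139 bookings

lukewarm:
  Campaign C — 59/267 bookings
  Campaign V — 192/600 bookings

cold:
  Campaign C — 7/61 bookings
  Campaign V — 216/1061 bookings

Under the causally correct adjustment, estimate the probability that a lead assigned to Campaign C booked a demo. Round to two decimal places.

Engagement tier lies on the pathway campaign → engagement tier → outcome, so adjusting for it blocks the indirect effect. For the total causal effect of campaign, use the unadjusted pooled rates.
So P(outcome | do(Campaign C)) is just the pooled rate for Campaign C: 289/800 = 0.361.

0.36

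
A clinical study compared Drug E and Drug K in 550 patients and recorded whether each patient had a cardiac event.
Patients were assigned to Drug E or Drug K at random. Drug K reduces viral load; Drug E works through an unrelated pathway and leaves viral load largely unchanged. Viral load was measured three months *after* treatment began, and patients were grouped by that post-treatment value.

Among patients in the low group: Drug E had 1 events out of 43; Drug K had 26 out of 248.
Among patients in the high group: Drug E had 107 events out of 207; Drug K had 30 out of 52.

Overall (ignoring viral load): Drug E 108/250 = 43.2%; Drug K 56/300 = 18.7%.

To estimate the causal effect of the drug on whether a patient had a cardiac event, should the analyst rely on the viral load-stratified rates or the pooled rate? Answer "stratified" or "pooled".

pooled

The distribution of viral load is itself part of what the drug does — it is an intermediate outcome. Holding it fixed would remove that part of the effect; the total effect is the pooled difference.
Pooled: Drug E 43.2% vs Drug K 18.7%; Drug K is lower overall.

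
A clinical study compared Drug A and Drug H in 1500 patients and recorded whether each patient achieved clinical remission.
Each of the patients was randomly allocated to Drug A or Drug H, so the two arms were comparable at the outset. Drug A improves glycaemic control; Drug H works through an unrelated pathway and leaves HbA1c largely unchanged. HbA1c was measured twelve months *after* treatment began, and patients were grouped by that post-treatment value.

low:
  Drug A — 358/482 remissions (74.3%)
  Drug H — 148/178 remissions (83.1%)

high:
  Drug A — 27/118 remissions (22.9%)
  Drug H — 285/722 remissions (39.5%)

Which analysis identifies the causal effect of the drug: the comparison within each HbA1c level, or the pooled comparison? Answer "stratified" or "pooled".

pooled

The HbA1c-specific comparison favours Drug H throughout, but the pooled figures favour Drug A. The question is whether to condition on HbA1c.
HbA1c is downstream of the drug. One should not condition on a consequence of treatment, so the overall rates are the right comparison.
Pooled: Drug A 64.2% vs Drug H 48.1%; Drug A is higher overall.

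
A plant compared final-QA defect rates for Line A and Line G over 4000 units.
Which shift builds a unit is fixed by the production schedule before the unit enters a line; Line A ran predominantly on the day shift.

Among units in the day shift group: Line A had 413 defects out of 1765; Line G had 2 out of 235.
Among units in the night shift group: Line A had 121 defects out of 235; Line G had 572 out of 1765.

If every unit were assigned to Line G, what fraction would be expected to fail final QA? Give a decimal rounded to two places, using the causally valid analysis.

0.17

Nothing the line does changes shift; the imbalance is an allocation artefact. With shift also predicting the outcome, the pooled figure is confounded, and the within-stratum comparison is the causal one.
Standardising Line G to the population shift mix: 0.500·2/235 + 0.500·572/1765 = 0.166.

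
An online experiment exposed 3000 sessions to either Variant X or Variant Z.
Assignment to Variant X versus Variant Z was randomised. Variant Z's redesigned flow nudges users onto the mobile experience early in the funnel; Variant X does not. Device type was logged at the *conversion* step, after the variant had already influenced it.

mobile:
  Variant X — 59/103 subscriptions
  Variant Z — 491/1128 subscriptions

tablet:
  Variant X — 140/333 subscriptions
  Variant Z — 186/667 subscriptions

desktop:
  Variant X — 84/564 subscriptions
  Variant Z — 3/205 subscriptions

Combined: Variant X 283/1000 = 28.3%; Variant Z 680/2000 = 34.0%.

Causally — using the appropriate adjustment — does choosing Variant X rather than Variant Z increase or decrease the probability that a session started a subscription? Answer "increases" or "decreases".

The stratified and pooled comparisons disagree (Variant X wins within each device type; Variant Z wins overall), so the answer turns on the causal role of device type.
Device type is downstream of the variant. One should not condition on a consequence of treatment, so the overall rates are the right comparison.
Pooled: Variant X 28.3% vs Variant Z 34.0%; Variant Z is higher overall.

decreases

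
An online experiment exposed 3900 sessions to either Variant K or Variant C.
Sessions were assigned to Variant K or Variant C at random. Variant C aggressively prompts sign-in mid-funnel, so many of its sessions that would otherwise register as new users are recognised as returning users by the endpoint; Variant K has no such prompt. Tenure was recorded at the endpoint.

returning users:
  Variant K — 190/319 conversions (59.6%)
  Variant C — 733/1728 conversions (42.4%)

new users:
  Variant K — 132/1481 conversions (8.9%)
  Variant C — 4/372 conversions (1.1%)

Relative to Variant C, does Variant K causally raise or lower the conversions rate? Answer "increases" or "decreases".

The user tenure-specific comparison favours Variant K throughout, but the pooled figures favour Variant C. The question is whether to condition on user tenure.
The distribution of user tenure is itself part of what the variant does — it is an intermediate outcome. Holding it fixed would remove that part of the effect; the total effect is the pooled difference.
Pooled: Variant K 17.9% vs Variant C 35.1%; Variant C is higher overall.

decreases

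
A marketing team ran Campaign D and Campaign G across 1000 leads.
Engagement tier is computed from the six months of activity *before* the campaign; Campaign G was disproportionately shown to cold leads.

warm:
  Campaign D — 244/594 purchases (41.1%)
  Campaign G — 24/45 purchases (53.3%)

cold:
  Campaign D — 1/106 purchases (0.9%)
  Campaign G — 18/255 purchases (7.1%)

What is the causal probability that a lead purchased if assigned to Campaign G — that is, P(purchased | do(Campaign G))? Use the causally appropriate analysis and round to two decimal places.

0.37

Engagement tier is set before the campaign has any effect — it is not caused by the campaign — and it independently drives the outcome. That makes it a confounder, so the causal comparison is within engagement tier levels.
Standardising Campaign G to the population engagement tier mix: 0.639·24/45 + 0.361·18/255 = 0.366.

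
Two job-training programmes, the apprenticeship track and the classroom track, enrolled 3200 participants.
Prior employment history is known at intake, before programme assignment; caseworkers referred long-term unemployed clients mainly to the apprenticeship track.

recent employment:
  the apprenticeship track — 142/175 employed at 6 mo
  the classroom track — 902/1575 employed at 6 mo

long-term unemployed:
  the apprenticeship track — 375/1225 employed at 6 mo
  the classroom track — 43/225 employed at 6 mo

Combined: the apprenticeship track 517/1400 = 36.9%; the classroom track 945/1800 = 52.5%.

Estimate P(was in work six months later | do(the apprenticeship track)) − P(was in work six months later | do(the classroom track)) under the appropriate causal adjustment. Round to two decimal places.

+0.18

The stratified and pooled comparisons disagree (the apprenticeship track wins within each prior employment history; the classroom track wins overall), so the answer turns on the causal role of prior employment history.
Prior employment history is set before the programme has any effect — it is not caused by the programme — and it independently drives the outcome. That makes it a confounder, so the causal comparison is within prior employment history levels.
Adjusting over the population distribution of prior employment history: 0.547·(0.811−0.573) + 0.453·(0.306−0.191) = +0.183.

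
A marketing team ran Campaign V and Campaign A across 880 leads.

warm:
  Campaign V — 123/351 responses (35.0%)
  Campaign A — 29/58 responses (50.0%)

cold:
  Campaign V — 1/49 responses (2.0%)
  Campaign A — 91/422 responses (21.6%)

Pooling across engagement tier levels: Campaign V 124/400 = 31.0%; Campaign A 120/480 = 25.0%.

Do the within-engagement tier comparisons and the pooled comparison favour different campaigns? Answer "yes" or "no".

Within each engagement tier level (warm 35.0% vs 50.0%; cold 2.0% vs 21.6%), Campaign A has the higher rate every time. Pooled: 31.0% vs 25.0% — Campaign V has the higher rate overall. The two comparisons disagree.

yes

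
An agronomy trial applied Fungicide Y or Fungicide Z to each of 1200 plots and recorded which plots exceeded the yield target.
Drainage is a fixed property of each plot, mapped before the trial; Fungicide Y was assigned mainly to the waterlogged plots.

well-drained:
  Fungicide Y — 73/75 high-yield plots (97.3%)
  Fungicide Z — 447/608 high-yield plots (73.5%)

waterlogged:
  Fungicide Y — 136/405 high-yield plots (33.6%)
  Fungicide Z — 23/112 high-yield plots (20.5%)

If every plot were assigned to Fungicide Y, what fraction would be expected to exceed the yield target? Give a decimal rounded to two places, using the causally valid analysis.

0.70

Fungicide Y is higher inside every field drainage stratum but Fungicide Z is higher in aggregate. Whether to stratify depends on how field drainage relates to the fungicide.
Field drainage is set before the fungicide has any effect — it is not caused by the fungicide — and it independently drives the outcome. That makes it a confounder, so the causal comparison is within field drainage levels.
Standardising Fungicide Y to the population field drainage mix: 0.569·73/75 + 0.431·136/405 = 0.699.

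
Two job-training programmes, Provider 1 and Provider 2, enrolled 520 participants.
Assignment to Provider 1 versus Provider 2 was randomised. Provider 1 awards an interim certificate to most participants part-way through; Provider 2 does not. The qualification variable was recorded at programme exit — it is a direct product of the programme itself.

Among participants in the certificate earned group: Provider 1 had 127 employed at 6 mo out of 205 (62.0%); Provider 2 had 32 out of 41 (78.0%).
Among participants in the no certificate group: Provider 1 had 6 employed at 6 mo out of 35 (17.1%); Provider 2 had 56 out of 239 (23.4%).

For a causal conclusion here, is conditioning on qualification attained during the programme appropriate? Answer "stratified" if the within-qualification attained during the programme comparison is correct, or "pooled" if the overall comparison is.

Qualification attained during the programme here is a post-treatment variable shaped by the programme; conditioning on it would introduce bias rather than remove it. The overall comparison is the causal one.
Pooled: Provider 1 55.4% vs Provider 2 31.4%; Provider 1 is higher overall.

pooled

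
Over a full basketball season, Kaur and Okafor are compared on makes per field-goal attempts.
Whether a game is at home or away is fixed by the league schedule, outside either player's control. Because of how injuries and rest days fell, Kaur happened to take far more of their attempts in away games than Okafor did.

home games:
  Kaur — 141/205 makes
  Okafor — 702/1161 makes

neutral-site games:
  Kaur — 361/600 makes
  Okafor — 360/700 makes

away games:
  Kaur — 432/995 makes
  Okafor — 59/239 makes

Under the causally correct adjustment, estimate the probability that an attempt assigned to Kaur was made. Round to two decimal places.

The game venue-specific comparison favours Kaur throughout, but the pooled figures favour Okafor. The question is whether to condition on game venue.
Here game venue is a common cause — it drives both which player a case falls under and the outcome. The crude comparison mixes populations; the stratum-specific rates are the causally relevant ones.
Standardising Kaur to the population game venue mix: 0.350·141/205 + 0.333·361/600 + 0.316·432/995 = 0.579.

0.58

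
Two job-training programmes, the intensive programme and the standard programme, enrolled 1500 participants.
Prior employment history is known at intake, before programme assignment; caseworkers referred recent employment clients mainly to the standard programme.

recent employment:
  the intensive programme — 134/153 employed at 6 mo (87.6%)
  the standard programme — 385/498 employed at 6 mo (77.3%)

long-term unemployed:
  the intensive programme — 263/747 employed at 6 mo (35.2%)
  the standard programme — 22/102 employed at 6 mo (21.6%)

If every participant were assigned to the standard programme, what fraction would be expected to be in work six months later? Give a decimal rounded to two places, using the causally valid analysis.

0.46

the intensive programme is higher inside every prior employment history stratum but the standard programme is higher in aggregate. Whether to stratify depends on how prior employment history relates to the programme.
Prior employment history satisfies the back-door criterion: it is not a descendant of the programme, and it blocks the spurious path from programme to outcome. Adjusting for it (i.e., using the within-prior employment history rates) gives the causal effect.
Standardising the standard programme to the population prior employment history mix: 0.434·385/498 + 0.566·22/102 = 0.458.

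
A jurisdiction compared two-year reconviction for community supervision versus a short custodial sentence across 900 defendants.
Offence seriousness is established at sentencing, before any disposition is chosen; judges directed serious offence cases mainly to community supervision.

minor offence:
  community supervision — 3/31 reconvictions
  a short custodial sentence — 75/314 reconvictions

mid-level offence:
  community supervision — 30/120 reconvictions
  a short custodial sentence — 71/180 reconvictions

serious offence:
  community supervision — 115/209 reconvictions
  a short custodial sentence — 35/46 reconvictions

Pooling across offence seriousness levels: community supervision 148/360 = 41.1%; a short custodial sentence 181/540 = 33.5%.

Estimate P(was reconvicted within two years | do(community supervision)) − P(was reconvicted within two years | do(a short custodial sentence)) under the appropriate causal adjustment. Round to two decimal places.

The stratified and pooled comparisons disagree (community supervision wins within each offence seriousness; a short custodial sentence wins overall), so the answer turns on the causal role of offence seriousness.
The imbalance in offence seriousness arose from how defendants were allocated, not from anything the disposition did; and offence seriousness independently affects the outcome. The pooled gap is confounded — condition on offence seriousness.
Adjusting over the population distribution of offence seriousness: 0.383·(0.097−0.239) + 0.333·(0.250−0.394) + 0.283·(0.550−0.761) = -0.162.

-0.16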